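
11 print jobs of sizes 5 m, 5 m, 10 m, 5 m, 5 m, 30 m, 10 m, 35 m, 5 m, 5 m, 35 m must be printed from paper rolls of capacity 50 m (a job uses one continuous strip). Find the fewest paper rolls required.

3

Total = 35 + 35 + 30 + 10 + 10 + 5 + 5 + 5 + 5 + 5 + 5 = 150 m.
Lower bound: ⌈150/50⌉ = 3 paper rolls.
A packing using 3 paper rolls:
  roll 1: 35 + 10 + 5 = 50
  roll 2: 35 + 10 + 5 = 50
  roll 3: 30 + 5 + 5 + 5 + 5 = 50
This matches the lower bound, so 3 is optimal.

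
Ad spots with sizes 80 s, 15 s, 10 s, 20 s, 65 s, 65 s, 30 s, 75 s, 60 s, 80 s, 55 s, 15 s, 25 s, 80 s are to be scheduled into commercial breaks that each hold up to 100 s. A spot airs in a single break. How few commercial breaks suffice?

Total = 80 + 80 + 80 + 75 + 65 + 65 + 60 + 55 + 30 + 25 + 20 + 15 + 15 + 10 = 675 s.
Lower bound: ⌈675/100⌉ = 7 commercial breaks.
Also, 8 ad spots each exceed 50 s, and no two of those can share a break, so at least 8 commercial breaks are needed.
A packing using 8 commercial breaks:
  break 1: 80 + 20 = 100
  break 2: 80 + 15 = 95
  break 3: 80 + 15 = 95
  break 4: 75 + 25 = 100
  break 5: 65 + 30 = 95
  break 6: 65 + 10 = 75
  break 7: 60 = 60
  break 8: 55 = 55
This matches the lower bound, so 8 is optimal.

8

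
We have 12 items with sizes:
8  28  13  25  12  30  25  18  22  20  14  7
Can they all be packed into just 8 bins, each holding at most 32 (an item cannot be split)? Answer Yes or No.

A valid assignment using 8 bins:
  bin 1: 30 = 30
  bin 2: 28 = 28
  bin 3: 25 + 7 = 32
  bin 4: 25 = 25
  bin 5: 22 + 8 = 30
  bin 6: 20 + 12 = 32
  bin 7: 18 + 14 = 32
  bin 8: 13 = 13
Every load is within 32, so 8 bins suffice.

Yes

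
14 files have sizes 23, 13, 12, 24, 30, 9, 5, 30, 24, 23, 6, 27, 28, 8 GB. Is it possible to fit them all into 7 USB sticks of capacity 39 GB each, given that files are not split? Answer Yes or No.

No

Total = 262 GB; ⌈262/39⌉ = 7.
8 files each exceed half the capacity and cannot share a USB stick, forcing at least 8 USB sticks.
At least 8 USB sticks are required, but only 7 are allowed.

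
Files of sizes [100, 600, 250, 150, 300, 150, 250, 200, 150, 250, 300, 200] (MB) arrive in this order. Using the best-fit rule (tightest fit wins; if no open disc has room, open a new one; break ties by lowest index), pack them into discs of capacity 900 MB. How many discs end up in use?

  100 → disc 1 (new)  [load 100/900]
  600 → disc 1  [load 700/900]
  250 → disc 2 (new)  [load 250/900]
  150 → disc 1  [load 850/900]
  300 → disc 2  [load 550/900]
  150 → disc 2  [load 700/900]
  250 → disc 3 (new)  [load 250/900]
  200 → disc 2  [load 900/900]
  150 → disc 3  [load 400/900]
  250 → disc 3  [load 650/900]
  300 → disc 4 (new)  [load 300/900]
  200 → disc 3  [load 850/900]
4 discs opened.

4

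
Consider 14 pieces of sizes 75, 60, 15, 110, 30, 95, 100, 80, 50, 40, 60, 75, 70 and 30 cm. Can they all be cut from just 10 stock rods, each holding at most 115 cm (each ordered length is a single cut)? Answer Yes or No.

Yes

A valid assignment using 9 stock rods:
  stock rod 1: 110 = 110
  stock rod 2: 100 + 15 = 115
  stock rod 3: 95 = 95
  stock rod 4: 80 + 30 = 110
  stock rod 5: 75 + 40 = 115
  stock rod 6: 75 + 30 = 105
  stock rod 7: 70 = 70
  stock rod 8: 60 + 50 = 110
  stock rod 9: 60 = 60
That uses only 9 ≤ 10, so 10 stock rods are enough.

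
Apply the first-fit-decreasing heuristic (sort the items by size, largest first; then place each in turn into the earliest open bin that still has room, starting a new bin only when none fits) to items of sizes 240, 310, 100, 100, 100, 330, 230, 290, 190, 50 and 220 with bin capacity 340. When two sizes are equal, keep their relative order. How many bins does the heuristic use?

Sorted descending: 330, 310, 290, 240, 230, 220, 190, 100, 100, 100, 50.
  330 → bin 1 (new)  [load 330/340]
  310 → bin 2 (new)  [load 310/340]
  290 → bin 3 (new)  [load 290/340]
  240 → bin 4 (new)  [load 240/340]
  230 → bin 5 (new)  [load 230/340]
  220 → bin 6 (new)  [load 220/340]
  190 → bin 7 (new)  [load 190/340]
  100 → bin 4  [load 340/340]
  100 → bin 5  [load 330/340]
  100 → bin 6  [load 320/340]
  50 → bin 3  [load 340/340]
7 bins opened.

7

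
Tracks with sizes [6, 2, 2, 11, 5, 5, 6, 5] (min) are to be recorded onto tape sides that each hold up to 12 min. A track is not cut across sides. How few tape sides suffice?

Total = 11 + 6 + 6 + 5 + 5 + 5 + 2 + 2 = 42 min.
Lower bound: ⌈42/12⌉ = 4 tape sides.
A packing using 4 tape sides:
  side 1: 11 = 11
  side 2: 6 + 6 = 12
  side 3: 5 + 5 + 2 = 12
  side 4: 5 + 2 = 7
This matches the lower bound, so 4 is optimal.

4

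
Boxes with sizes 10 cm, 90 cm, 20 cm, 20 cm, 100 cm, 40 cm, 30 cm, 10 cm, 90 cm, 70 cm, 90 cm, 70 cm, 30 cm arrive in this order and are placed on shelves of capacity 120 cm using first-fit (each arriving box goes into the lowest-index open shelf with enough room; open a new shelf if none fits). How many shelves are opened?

  10 → shelf 1 (new)  [load 10/120]
  90 → shelf 1  [load 100/120]
  20 → shelf 1  [load 120/120]
  20 → shelf 2 (new)  [load 20/120]
  100 → shelf 2  [load 120/120]
  40 → shelf 3 (new)  [load 40/120]
  30 → shelf 3  [load 70/120]
  10 → shelf 3  [load 80/120]
  90 → shelf 4 (new)  [load 90/120]
  70 → shelf 5 (new)  [load 70/120]
  90 → shelf 6 (new)  [load 90/120]
  70 → shelf 7 (new)  [load 70/120]
  30 → shelf 3  [load 110/120]
7 shelves opened.

7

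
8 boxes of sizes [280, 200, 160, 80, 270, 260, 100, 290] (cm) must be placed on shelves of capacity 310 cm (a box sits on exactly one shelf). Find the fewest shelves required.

Total = 290 + 280 + 270 + 260 + 200 + 160 + 100 + 80 = 1640 cm.
Lower bound: ⌈1640/310⌉ = 6 shelves.
A packing using 6 shelves:
  shelf 1: 290 = 290
  shelf 2: 280 = 280
  shelf 3: 270 = 270
  shelf 4: 260 = 260
  shelf 5: 200 + 100 = 300
  shelf 6: 160 + 80 = 240
This matches the lower bound, so 6 is optimal.

6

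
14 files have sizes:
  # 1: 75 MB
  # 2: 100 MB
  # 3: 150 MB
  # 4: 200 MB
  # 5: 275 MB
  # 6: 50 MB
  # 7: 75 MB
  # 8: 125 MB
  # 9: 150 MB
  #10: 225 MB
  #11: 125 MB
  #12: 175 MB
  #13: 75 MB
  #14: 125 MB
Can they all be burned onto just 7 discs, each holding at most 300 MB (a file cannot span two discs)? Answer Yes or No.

Yes

A valid assignment using 7 discs:
  disc 1: 275 = 275
  disc 2: 225 + 75 = 300
  disc 3: 200 + 100 = 300
  disc 4: 175 + 125 = 300
  disc 5: 150 + 150 = 300
  disc 6: 125 + 125 + 50 = 300
  disc 7: 75 + 75 = 150
Every load is within 300 MB, so 7 discs suffice.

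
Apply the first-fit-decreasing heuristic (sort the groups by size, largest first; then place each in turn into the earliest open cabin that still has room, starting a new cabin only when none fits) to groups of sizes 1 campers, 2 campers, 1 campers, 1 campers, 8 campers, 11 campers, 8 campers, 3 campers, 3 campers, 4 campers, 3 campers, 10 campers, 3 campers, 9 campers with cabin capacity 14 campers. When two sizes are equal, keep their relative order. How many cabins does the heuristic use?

5

Sorted descending: 11, 10, 9, 8, 8, 4, 3, 3, 3, 3, 2, 1, 1, 1.
  11 → cabin 1 (new)  [load 11/14]
  10 → cabin 2 (new)  [load 10/14]
  9 → cabin 3 (new)  [load 9/14]
  8 → cabin 4 (new)  [load 8/14]
  8 → cabin 5 (new)  [load 8/14]
  4 → cabin 2  [load 14/14]
  3 → cabin 1  [load 14/14]
  3 → cabin 3  [load 12/14]
  3 → cabin 4  [load 11/14]
  3 → cabin 4  [load 14/14]
  2 → cabin 3  [load 14/14]
  1 → cabin 5  [load 9/14]
  1 → cabin 5  [load 10/14]
  1 → cabin 5  [load 11/14]
5 cabins opened.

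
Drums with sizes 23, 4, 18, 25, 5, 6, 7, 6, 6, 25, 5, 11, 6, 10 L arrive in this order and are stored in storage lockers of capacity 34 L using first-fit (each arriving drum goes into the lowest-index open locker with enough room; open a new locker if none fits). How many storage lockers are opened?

  23 → locker 1 (new)  [load 23/34]
  4 → locker 1  [load 27/34]
  18 → locker 2 (new)  [load 18/34]
  25 → locker 3 (new)  [load 25/34]
  5 → locker 1  [load 32/34]
  6 → locker 2  [load 24/34]
  7 → locker 2  [load 31/34]
  6 → locker 3  [load 31/34]
  6 → locker 4 (new)  [load 6/34]
  25 → locker 4  [load 31/34]
  5 → locker 5 (new)  [load 5/34]
  11 → locker 5  [load 16/34]
  6 → locker 5  [load 22/34]
  10 → locker 5  [load 32/34]
5 storage lockers opened.

5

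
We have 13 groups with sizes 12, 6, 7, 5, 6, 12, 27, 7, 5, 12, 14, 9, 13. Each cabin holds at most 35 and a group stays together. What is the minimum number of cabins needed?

Total = 27 + 14 + 13 + 12 + 12 + 12 + 9 + 7 + 7 + 6 + 6 + 5 + 5 = 135.
Lower bound: ⌈135/35⌉ = 4 cabins.
A packing using 4 cabins:
  cabin 1: 27 + 7 = 34
  cabin 2: 14 + 13 + 7 = 34
  cabin 3: 12 + 12 + 9 = 33
  cabin 4: 12 + 6 + 6 + 5 + 5 = 34
This matches the lower bound, so 4 is optimal.

4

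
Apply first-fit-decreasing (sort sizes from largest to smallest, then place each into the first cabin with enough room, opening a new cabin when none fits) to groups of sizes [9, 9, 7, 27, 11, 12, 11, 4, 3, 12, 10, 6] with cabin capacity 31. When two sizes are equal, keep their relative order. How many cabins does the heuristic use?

4

Sorted descending: 27, 12, 12, 11, 11, 10, 9, 9, 7, 6, 4, 3.
  27 → cabin 1 (new)  [load 27/31]
  12 → cabin 2 (new)  [load 12/31]
  12 → cabin 2  [load 24/31]
  11 → cabin 3 (new)  [load 11/31]
  11 → cabin 3  [load 22/31]
  10 → cabin 4 (new)  [load 10/31]
  9 → cabin 3  [load 31/31]
  9 → cabin 4  [load 19/31]
  7 → cabin 2  [load 31/31]
  6 → cabin 4  [load 25/31]
  4 → cabin 1  [load 31/31]
  3 → cabin 4  [load 28/31]
4 cabins opened.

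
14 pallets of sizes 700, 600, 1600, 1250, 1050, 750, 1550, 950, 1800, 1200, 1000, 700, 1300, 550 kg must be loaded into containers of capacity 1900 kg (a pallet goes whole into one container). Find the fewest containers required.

Total = 1800 + 1600 + 1550 + 1300 + 1250 + 1200 + 1050 + 1000 + 950 + 750 + 700 + 700 + 600 + 550 = 15000 kg.
Lower bound: ⌈15000/1900⌉ = 8 containers.
A packing using 9 containers:
  container 1: 1800 = 1800
  container 2: 1600 = 1600
  container 3: 1550 = 1550
  container 4: 1300 + 600 = 1900
  container 5: 1250 + 550 = 1800
  container 6: 1200 + 700 = 1900
  container 7: 1050 + 750 = 1800
  container 8: 1000 + 700 = 1700
  container 9: 950 = 950
No arrangement into 8 containers stays within capacity, so 9 is optimal.

9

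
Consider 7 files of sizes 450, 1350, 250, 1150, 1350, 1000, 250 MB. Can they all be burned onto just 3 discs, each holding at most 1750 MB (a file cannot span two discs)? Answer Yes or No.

Total = 5800 MB; ⌈5800/1750⌉ = 4.
At least 4 discs are required, but only 3 are allowed.

No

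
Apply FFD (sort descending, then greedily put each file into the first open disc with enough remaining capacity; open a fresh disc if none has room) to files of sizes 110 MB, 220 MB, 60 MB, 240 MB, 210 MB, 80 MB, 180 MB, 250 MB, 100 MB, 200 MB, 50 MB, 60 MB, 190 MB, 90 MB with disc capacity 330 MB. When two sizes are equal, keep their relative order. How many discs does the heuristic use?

7

Sorted descending: 250, 240, 220, 210, 200, 190, 180, 110, 100, 90, 80, 60, 60, 50.
  250 → disc 1 (new)  [load 250/330]
  240 → disc 2 (new)  [load 240/330]
  220 → disc 3 (new)  [load 220/330]
  210 → disc 4 (new)  [load 210/330]
  200 → disc 5 (new)  [load 200/330]
  190 → disc 6 (new)  [load 190/330]
  180 → disc 7 (new)  [load 180/330]
  110 → disc 3  [load 330/330]
  100 → disc 4  [load 310/330]
  90 → disc 2  [load 330/330]
  80 → disc 1  [load 330/330]
  60 → disc 5  [load 260/330]
  60 → disc 5  [load 320/330]
  50 → disc 6  [load 240/330]
7 discs opened.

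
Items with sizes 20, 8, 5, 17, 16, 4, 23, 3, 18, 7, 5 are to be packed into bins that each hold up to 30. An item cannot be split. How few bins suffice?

Total = 23 + 20 + 18 + 17 + 16 + 8 + 7 + 5 + 5 + 4 + 3 = 126.
Lower bound: ⌈126/30⌉ = 5 bins.
A packing using 5 bins:
  bin 1: 23 + 7 = 30
  bin 2: 20 + 8 = 28
  bin 3: 18 + 5 + 5 = 28
  bin 4: 17 + 4 + 3 = 24
  bin 5: 16 = 16
This matches the lower bound, so 5 is optimal.

5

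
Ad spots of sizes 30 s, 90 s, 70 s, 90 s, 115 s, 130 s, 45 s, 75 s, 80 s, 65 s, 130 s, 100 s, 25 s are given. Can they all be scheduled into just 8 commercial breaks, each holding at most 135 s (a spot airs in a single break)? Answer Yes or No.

No

Total = 1045 s; ⌈1045/135⌉ = 8.
9 ad spots each exceed half the capacity and cannot share a break, forcing at least 9 commercial breaks.
At least 9 commercial breaks are required, but only 8 are allowed.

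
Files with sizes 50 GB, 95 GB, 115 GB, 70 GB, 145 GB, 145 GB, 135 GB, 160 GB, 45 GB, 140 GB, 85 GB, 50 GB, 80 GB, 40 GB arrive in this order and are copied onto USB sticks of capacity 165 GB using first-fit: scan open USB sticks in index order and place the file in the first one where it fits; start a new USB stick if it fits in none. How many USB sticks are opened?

10

  50 → USB stick 1 (new)  [load 50/165]
  95 → USB stick 1  [load 145/165]
  115 → USB stick 2 (new)  [load 115/165]
  70 → USB stick 3 (new)  [load 70/165]
  145 → USB stick 4 (new)  [load 145/165]
  145 → USB stick 5 (new)  [load 145/165]
  135 → USB stick 6 (new)  [load 135/165]
  160 → USB stick 7 (new)  [load 160/165]
  45 → USB stick 2  [load 160/165]
  140 → USB stick 8 (new)  [load 140/165]
  85 → USB stick 3  [load 155/165]
  50 → USB stick 9 (new)  [load 50/165]
  80 → USB stick 9  [load 130/165]
  40 → USB stick 10 (new)  [load 40/165]
10 USB sticks opened.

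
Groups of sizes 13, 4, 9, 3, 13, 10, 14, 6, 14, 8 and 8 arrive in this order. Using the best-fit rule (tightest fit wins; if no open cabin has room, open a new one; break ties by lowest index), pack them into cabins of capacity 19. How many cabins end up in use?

  13 → cabin 1 (new)  [load 13/19]
  4 → cabin 1  [load 17/19]
  9 → cabin 2 (new)  [load 9/19]
  3 → cabin 2  [load 12/19]
  13 → cabin 3 (new)  [load 13/19]
  10 → cabin 4 (new)  [load 10/19]
  14 → cabin 5 (new)  [load 14/19]
  6 → cabin 3  [load 19/19]
  14 → cabin 6 (new)  [load 14/19]
  8 → cabin 4  [load 18/19]
  8 → cabin 7 (new)  [load 8/19]
7 cabins opened.

7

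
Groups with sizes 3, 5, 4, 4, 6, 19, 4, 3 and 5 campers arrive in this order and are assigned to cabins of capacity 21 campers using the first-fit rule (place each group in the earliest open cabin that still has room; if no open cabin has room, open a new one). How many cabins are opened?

3

  3 → cabin 1 (new)  [load 3/21]
  5 → cabin 1  [load 8/21]
  4 → cabin 1  [load 12/21]
  4 → cabin 1  [load 16/21]
  6 → cabin 2 (new)  [load 6/21]
  19 → cabin 3 (new)  [load 19/21]
  4 → cabin 1  [load 20/21]
  3 → cabin 2  [load 9/21]
  5 → cabin 2  [load 14/21]
3 cabins opened.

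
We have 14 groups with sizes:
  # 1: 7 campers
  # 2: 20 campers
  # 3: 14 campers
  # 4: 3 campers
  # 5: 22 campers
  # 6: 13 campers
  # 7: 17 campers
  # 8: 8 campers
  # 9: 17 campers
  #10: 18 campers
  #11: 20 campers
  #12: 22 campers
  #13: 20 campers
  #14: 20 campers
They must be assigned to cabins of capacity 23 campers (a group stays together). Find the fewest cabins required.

11

Total = 22 + 22 + 20 + 20 + 20 + 20 + 18 + 17 + 17 + 14 + 13 + 8 + 7 + 3 = 221 campers.
Lower bound: ⌈221/23⌉ = 10 cabins.
Also, 11 groups each exceed 23/2 campers, and no two of those can share a cabin, so at least 11 cabins are needed.
A packing using 11 cabins:
  cabin 1: 22 = 22
  cabin 2: 22 = 22
  cabin 3: 20 + 3 = 23
  cabin 4: 20 = 20
  cabin 5: 20 = 20
  cabin 6: 20 = 20
  cabin 7: 18 = 18
  cabin 8: 17 = 17
  cabin 9: 17 = 17
  cabin 10: 14 + 8 = 22
  cabin 11: 13 + 7 = 20
This matches the lower bound, so 11 is optimal.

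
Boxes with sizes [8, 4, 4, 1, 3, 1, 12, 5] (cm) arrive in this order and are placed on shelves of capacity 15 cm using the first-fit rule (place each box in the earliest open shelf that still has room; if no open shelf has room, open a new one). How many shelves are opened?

  8 → shelf 1 (new)  [load 8/15]
  4 → shelf 1  [load 12/15]
  4 → shelf 2 (new)  [load 4/15]
  1 → shelf 1  [load 13/15]
  3 → shelf 2  [load 7/15]
  1 → shelf 1  [load 14/15]
  12 → shelf 3 (new)  [load 12/15]
  5 → shelf 2  [load 12/15]
3 shelves opened.

3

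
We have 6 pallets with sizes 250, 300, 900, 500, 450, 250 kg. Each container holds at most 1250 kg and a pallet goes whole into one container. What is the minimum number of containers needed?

3

Total = 900 + 500 + 450 + 300 + 250 + 250 = 2650 kg.
Lower bound: ⌈2650/1250⌉ = 3 containers.
A packing using 3 containers:
  container 1: 900 + 300 = 1200
  container 2: 500 + 450 + 250 = 1200
  container 3: 250 = 250
This matches the lower bound, so 3 is optimal.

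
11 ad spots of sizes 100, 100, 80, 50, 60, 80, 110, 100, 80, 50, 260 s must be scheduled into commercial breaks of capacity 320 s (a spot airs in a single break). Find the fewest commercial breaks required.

4

Total = 260 + 110 + 100 + 100 + 100 + 80 + 80 + 80 + 60 + 50 + 50 = 1070 s.
Lower bound: ⌈1070/320⌉ = 4 commercial breaks.
A packing using 4 commercial breaks:
  break 1: 260 + 60 = 320
  break 2: 110 + 100 + 100 = 310
  break 3: 100 + 80 + 80 + 50 = 310
  break 4: 80 + 50 = 130
This matches the lower bound, so 4 is optimal.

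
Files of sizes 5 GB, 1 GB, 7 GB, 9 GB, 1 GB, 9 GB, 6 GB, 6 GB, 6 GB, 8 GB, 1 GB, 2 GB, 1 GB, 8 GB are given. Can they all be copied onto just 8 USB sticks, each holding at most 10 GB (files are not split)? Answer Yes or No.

No

Total = 70 GB; ⌈70/10⌉ = 7.
8 files each exceed half the capacity and cannot share a USB stick, forcing at least 8 USB sticks.
The bound of 8 does not rule out 8, but exhaustive search shows no assignment into 8 USB sticks of capacity 10 GB exists — the minimum is 9.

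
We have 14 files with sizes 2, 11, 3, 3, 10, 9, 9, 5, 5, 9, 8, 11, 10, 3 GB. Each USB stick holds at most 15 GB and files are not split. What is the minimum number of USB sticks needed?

Total = 11 + 11 + 10 + 10 + 9 + 9 + 9 + 8 + 5 + 5 + 3 + 3 + 3 + 2 = 98 GB.
Lower bound: ⌈98/15⌉ = 7 USB sticks.
Also, 8 files each exceed 15/2 GB, and no two of those can share a USB stick, so at least 8 USB sticks are needed.
A packing using 8 USB sticks:
  USB stick 1: 11 + 3 = 14
  USB stick 2: 11 + 3 = 14
  USB stick 3: 10 + 5 = 15
  USB stick 4: 10 + 5 = 15
  USB stick 5: 9 + 3 + 2 = 14
  USB stick 6: 9 = 9
  USB stick 7: 9 = 9
  USB stick 8: 8 = 8
This matches the lower bound, so 8 is optimal.

8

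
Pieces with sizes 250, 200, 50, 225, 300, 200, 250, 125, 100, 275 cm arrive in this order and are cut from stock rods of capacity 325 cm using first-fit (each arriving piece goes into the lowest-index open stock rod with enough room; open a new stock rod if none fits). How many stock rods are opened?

  250 → stock rod 1 (new)  [load 250/325]
  200 → stock rod 2 (new)  [load 200/325]
  50 → stock rod 1  [load 300/325]
  225 → stock rod 3 (new)  [load 225/325]
  300 → stock rod 4 (new)  [load 300/325]
  200 → stock rod 5 (new)  [load 200/325]
  250 → stock rod 6 (new)  [load 250/325]
  125 → stock rod 2  [load 325/325]
  100 → stock rod 3  [load 325/325]
  275 → stock rod 7 (new)  [load 275/325]
7 stock rods opened.

7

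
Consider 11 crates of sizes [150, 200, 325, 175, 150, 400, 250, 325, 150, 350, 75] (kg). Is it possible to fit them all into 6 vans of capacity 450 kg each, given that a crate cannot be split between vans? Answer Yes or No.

Total = 2550 kg; ⌈2550/450⌉ = 6.
The bound of 6 does not rule out 6, but exhaustive search shows no assignment into 6 vans of capacity 450 kg exists — the minimum is 7.

No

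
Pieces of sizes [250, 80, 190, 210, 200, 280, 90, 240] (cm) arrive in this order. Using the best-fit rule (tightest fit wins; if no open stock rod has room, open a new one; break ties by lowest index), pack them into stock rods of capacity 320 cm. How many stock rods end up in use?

6

  250 → stock rod 1 (new)  [load 250/320]
  80 → stock rod 2 (new)  [load 80/320]
  190 → stock rod 2  [load 270/320]
  210 → stock rod 3 (new)  [load 210/320]
  200 → stock rod 4 (new)  [load 200/320]
  280 → stock rod 5 (new)  [load 280/320]
  90 → stock rod 3  [load 300/320]
  240 → stock rod 6 (new)  [load 240/320]
6 stock rods opened.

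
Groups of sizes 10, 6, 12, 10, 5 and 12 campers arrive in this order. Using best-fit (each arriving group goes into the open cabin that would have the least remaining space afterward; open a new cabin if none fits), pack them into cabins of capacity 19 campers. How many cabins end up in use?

  10 → cabin 1 (new)  [load 10/19]
  6 → cabin 1  [load 16/19]
  12 → cabin 2 (new)  [load 12/19]
  10 → cabin 3 (new)  [load 10/19]
  5 → cabin 2  [load 17/19]
  12 → cabin 4 (new)  [load 12/19]
4 cabins opened.

4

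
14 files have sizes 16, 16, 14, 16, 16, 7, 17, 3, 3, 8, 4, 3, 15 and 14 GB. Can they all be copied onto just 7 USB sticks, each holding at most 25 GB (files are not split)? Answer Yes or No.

Total = 152 GB; ⌈152/25⌉ = 7.
8 files each exceed half the capacity and cannot share a USB stick, forcing at least 8 USB sticks.
At least 8 USB sticks are required, but only 7 are allowed.

No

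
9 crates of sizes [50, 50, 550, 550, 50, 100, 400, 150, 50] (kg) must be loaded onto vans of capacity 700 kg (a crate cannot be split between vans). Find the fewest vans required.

Total = 550 + 550 + 400 + 150 + 100 + 50 + 50 + 50 + 50 = 1950 kg.
Lower bound: ⌈1950/700⌉ = 3 vans.
A packing using 3 vans:
  van 1: 550 + 150 = 700
  van 2: 550 + 100 + 50 = 700
  van 3: 400 + 50 + 50 + 50 = 550
This matches the lower bound, so 3 is optimal.

3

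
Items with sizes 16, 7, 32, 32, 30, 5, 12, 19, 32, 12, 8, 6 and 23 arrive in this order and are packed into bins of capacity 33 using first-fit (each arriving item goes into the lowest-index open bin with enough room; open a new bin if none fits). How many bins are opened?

  16 → bin 1 (new)  [load 16/33]
  7 → bin 1  [load 23/33]
  32 → bin 2 (new)  [load 32/33]
  32 → bin 3 (new)  [load 32/33]
  30 → bin 4 (new)  [load 30/33]
  5 → bin 1  [load 28/33]
  12 → bin 5 (new)  [load 12/33]
  19 → bin 5  [load 31/33]
  32 → bin 6 (new)  [load 32/33]
  12 → bin 7 (new)  [load 12/33]
  8 → bin 7  [load 20/33]
  6 → bin 7  [load 26/33]
  23 → bin 8 (new)  [load 23/33]
8 bins opened.

8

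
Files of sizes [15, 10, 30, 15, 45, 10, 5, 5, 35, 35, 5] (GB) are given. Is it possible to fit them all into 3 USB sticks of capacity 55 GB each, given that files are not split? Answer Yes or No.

Total = 210 GB; ⌈210/55⌉ = 4.
At least 4 USB sticks are required, but only 3 are allowed.

No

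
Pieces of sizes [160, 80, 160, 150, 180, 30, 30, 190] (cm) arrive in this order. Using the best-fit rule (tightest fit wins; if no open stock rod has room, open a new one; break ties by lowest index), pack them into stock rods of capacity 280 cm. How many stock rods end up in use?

  160 → stock rod 1 (new)  [load 160/280]
  80 → stock rod 1  [load 240/280]
  160 → stock rod 2 (new)  [load 160/280]
  150 → stock rod 3 (new)  [load 150/280]
  180 → stock rod 4 (new)  [load 180/280]
  30 → stock rod 1  [load 270/280]
  30 → stock rod 4  [load 210/280]
  190 → stock rod 5 (new)  [load 190/280]
5 stock rods opened.

5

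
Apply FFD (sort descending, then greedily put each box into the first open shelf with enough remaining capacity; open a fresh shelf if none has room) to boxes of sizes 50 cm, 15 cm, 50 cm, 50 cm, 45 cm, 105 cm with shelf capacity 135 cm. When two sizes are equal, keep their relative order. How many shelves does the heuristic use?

3

Sorted descending: 105, 50, 50, 50, 45, 15.
  105 → shelf 1 (new)  [load 105/135]
  50 → shelf 2 (new)  [load 50/135]
  50 → shelf 2  [load 100/135]
  50 → shelf 3 (new)  [load 50/135]
  45 → shelf 3  [load 95/135]
  15 → shelf 1  [load 120/135]
3 shelves opened.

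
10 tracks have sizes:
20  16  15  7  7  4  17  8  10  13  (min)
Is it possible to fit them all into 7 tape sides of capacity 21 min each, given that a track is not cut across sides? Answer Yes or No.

Yes

A valid assignment using 7 tape sides:
  side 1: 20 = 20
  side 2: 17 + 4 = 21
  side 3: 16 = 16
  side 4: 15 = 15
  side 5: 13 + 8 = 21
  side 6: 10 + 7 = 17
  side 7: 7 = 7
Every load is within 21 min, so 7 tape sides suffice.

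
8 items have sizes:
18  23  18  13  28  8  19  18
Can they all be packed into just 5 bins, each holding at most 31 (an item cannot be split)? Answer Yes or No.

No

Total = 145; ⌈145/31⌉ = 5.
6 items each exceed half the capacity and cannot share a bin, forcing at least 6 bins.
At least 6 bins are required, but only 5 are allowed.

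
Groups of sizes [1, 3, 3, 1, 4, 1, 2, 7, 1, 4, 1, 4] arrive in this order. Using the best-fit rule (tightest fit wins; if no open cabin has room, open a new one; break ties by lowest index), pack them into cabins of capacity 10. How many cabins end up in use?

  1 → cabin 1 (new)  [load 1/10]
  3 → cabin 1  [load 4/10]
  3 → cabin 1  [load 7/10]
  1 → cabin 1  [load 8/10]
  4 → cabin 2 (new)  [load 4/10]
  1 → cabin 1  [load 9/10]
  2 → cabin 2  [load 6/10]
  7 → cabin 3 (new)  [load 7/10]
  1 → cabin 1  [load 10/10]
  4 → cabin 2  [load 10/10]
  1 → cabin 3  [load 8/10]
  4 → cabin 4 (new)  [load 4/10]
4 cabins opened.

4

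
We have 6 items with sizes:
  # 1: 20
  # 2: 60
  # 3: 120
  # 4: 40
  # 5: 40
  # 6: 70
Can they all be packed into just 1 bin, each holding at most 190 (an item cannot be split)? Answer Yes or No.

No

Total = 350; ⌈350/190⌉ = 2.
At least 2 bins are required, but only 1 is allowed.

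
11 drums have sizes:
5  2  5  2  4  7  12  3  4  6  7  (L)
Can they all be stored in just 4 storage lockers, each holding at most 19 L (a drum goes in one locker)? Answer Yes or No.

A valid assignment using 3 storage lockers:
  locker 1: 12 + 7 = 19
  locker 2: 7 + 6 + 4 + 2 = 19
  locker 3: 5 + 5 + 4 + 3 + 2 = 19
That uses only 3 ≤ 4, so 4 storage lockers are enough.

Yes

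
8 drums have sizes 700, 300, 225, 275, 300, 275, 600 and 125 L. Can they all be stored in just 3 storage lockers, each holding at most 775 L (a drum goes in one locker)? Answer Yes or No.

No

Total = 2800 L; ⌈2800/775⌉ = 4.
At least 4 storage lockers are required, but only 3 are allowed.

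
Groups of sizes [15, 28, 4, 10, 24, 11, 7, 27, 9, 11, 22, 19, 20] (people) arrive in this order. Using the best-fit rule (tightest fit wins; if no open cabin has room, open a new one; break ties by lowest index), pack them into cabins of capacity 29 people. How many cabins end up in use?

  15 → cabin 1 (new)  [load 15/29]
  28 → cabin 2 (new)  [load 28/29]
  4 → cabin 1  [load 19/29]
  10 → cabin 1  [load 29/29]
  24 → cabin 3 (new)  [load 24/29]
  11 → cabin 4 (new)  [load 11/29]
  7 → cabin 4  [load 18/29]
  27 → cabin 5 (new)  [load 27/29]
  9 → cabin 4  [load 27/29]
  11 → cabin 6 (new)  [load 11/29]
  22 → cabin 7 (new)  [load 22/29]
  19 → cabin 8 (new)  [load 19/29]
  20 → cabin 9 (new)  [load 20/29]
9 cabins opened.

9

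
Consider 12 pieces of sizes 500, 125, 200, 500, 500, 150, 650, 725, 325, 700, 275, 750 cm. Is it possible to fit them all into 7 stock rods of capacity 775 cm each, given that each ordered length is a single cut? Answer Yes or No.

No

Total = 5400 cm; ⌈5400/775⌉ = 7.
The bound of 7 does not rule out 7, but exhaustive search shows no assignment into 7 stock rods of capacity 775 cm exists — the minimum is 8.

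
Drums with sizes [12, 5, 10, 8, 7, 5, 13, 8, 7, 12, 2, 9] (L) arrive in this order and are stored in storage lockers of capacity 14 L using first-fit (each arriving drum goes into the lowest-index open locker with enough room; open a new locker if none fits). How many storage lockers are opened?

9

  12 → locker 1 (new)  [load 12/14]
  5 → locker 2 (new)  [load 5/14]
  10 → locker 3 (new)  [load 10/14]
  8 → locker 2  [load 13/14]
  7 → locker 4 (new)  [load 7/14]
  5 → locker 4  [load 12/14]
  13 → locker 5 (new)  [load 13/14]
  8 → locker 6 (new)  [load 8/14]
  7 → locker 7 (new)  [load 7/14]
  12 → locker 8 (new)  [load 12/14]
  2 → locker 1  [load 14/14]
  9 → locker 9 (new)  [load 9/14]
9 storage lockers opened.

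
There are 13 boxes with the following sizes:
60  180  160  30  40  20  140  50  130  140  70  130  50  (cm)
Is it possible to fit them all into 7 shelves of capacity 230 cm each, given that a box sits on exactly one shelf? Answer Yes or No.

Yes

A valid assignment using 6 shelves:
  shelf 1: 180 + 50 = 230
  shelf 2: 160 + 70 = 230
  shelf 3: 140 + 60 + 30 = 230
  shelf 4: 140 + 50 + 40 = 230
  shelf 5: 130 + 20 = 150
  shelf 6: 130 = 130
That uses only 6 ≤ 7, so 7 shelves are enough.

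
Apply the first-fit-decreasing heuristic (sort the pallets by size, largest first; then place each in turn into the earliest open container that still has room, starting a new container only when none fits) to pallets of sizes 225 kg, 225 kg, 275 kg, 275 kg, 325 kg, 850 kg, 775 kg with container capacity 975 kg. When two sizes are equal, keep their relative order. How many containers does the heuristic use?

Sorted descending: 850, 775, 325, 275, 275, 225, 225.
  850 → container 1 (new)  [load 850/975]
  775 → container 2 (new)  [load 775/975]
  325 → container 3 (new)  [load 325/975]
  275 → container 3  [load 600/975]
  275 → container 3  [load 875/975]
  225 → container 4 (new)  [load 225/975]
  225 → container 4  [load 450/975]
4 containers opened.

4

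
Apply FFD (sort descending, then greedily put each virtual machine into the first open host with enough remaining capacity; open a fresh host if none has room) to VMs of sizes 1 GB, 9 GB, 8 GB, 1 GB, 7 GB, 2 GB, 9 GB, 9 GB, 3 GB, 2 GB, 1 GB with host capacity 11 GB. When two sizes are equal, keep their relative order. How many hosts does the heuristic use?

Sorted descending: 9, 9, 9, 8, 7, 3, 2, 2, 1, 1, 1.
  9 → host 1 (new)  [load 9/11]
  9 → host 2 (new)  [load 9/11]
  9 → host 3 (new)  [load 9/11]
  8 → host 4 (new)  [load 8/11]
  7 → host 5 (new)  [load 7/11]
  3 → host 4  [load 11/11]
  2 → host 1  [load 11/11]
  2 → host 2  [load 11/11]
  1 → host 3  [load 10/11]
  1 → host 3  [load 11/11]
  1 → host 5  [load 8/11]
5 hosts opened.

5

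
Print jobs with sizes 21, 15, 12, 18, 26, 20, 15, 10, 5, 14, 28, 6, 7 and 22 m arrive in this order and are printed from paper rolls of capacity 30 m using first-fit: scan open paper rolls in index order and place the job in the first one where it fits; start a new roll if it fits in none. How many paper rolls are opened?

  21 → roll 1 (new)  [load 21/30]
  15 → roll 2 (new)  [load 15/30]
  12 → roll 2  [load 27/30]
  18 → roll 3 (new)  [load 18/30]
  26 → roll 4 (new)  [load 26/30]
  20 → roll 5 (new)  [load 20/30]
  15 → roll 6 (new)  [load 15/30]
  10 → roll 3  [load 28/30]
  5 → roll 1  [load 26/30]
  14 → roll 6  [load 29/30]
  28 → roll 7 (new)  [load 28/30]
  6 → roll 5  [load 26/30]
  7 → roll 8 (new)  [load 7/30]
  22 → roll 8  [load 29/30]
8 paper rolls opened.

8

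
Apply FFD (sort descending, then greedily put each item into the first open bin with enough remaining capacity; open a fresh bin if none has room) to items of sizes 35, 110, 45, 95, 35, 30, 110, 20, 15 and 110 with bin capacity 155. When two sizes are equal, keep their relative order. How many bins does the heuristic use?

5

Sorted descending: 110, 110, 110, 95, 45, 35, 35, 30, 20, 15.
  110 → bin 1 (new)  [load 110/155]
  110 → bin 2 (new)  [load 110/155]
  110 → bin 3 (new)  [load 110/155]
  95 → bin 4 (new)  [load 95/155]
  45 → bin 1  [load 155/155]
  35 → bin 2  [load 145/155]
  35 → bin 3  [load 145/155]
  30 → bin 4  [load 125/155]
  20 → bin 4  [load 145/155]
  15 → bin 5 (new)  [load 15/155]
5 bins opened.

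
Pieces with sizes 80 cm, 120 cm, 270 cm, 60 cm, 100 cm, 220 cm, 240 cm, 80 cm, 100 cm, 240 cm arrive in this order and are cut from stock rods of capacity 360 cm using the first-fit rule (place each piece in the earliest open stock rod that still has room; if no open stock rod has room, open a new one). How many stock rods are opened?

5

  80 → stock rod 1 (new)  [load 80/360]
  120 → stock rod 1  [load 200/360]
  270 → stock rod 2 (new)  [load 270/360]
  60 → stock rod 1  [load 260/360]
  100 → stock rod 1  [load 360/360]
  220 → stock rod 3 (new)  [load 220/360]
  240 → stock rod 4 (new)  [load 240/360]
  80 → stock rod 2  [load 350/360]
  100 → stock rod 3  [load 320/360]
  240 → stock rod 5 (new)  [load 240/360]
5 stock rods opened.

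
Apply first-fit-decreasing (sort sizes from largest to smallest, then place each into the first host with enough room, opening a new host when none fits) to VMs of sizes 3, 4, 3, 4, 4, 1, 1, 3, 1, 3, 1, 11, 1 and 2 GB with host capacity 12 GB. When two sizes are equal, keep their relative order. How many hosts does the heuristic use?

4

Sorted descending: 11, 4, 4, 4, 3, 3, 3, 3, 2, 1, 1, 1, 1, 1.
  11 → host 1 (new)  [load 11/12]
  4 → host 2 (new)  [load 4/12]
  4 → host 2  [load 8/12]
  4 → host 2  [load 12/12]
  3 → host 3 (new)  [load 3/12]
  3 → host 3  [load 6/12]
  3 → host 3  [load 9/12]
  3 → host 3  [load 12/12]
  2 → host 4 (new)  [load 2/12]
  1 → host 1  [load 12/12]
  1 → host 4  [load 3/12]
  1 → host 4  [load 4/12]
  1 → host 4  [load 5/12]
  1 → host 4  [load 6/12]
4 hosts opened.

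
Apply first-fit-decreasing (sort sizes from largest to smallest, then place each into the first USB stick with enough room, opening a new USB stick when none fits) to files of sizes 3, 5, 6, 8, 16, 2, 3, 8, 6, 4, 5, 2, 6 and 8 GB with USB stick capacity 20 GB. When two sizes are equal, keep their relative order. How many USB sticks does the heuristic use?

Sorted descending: 16, 8, 8, 8, 6, 6, 6, 5, 5, 4, 3, 3, 2, 2.
  16 → USB stick 1 (new)  [load 16/20]
  8 → USB stick 2 (new)  [load 8/20]
  8 → USB stick 2  [load 16/20]
  8 → USB stick 3 (new)  [load 8/20]
  6 → USB stick 3  [load 14/20]
  6 → USB stick 3  [load 20/20]
  6 → USB stick 4 (new)  [load 6/20]
  5 → USB stick 4  [load 11/20]
  5 → USB stick 4  [load 16/20]
  4 → USB stick 1  [load 20/20]
  3 → USB stick 2  [load 19/20]
  3 → USB stick 4  [load 19/20]
  2 → USB stick 5 (new)  [load 2/20]
  2 → USB stick 5  [load 4/20]
5 USB sticks opened.

5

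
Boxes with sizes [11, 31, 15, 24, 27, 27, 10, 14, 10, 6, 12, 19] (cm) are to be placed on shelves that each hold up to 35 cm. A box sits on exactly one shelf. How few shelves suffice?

7

Total = 31 + 27 + 27 + 24 + 19 + 15 + 14 + 12 + 11 + 10 + 10 + 6 = 206 cm.
Lower bound: ⌈206/35⌉ = 6 shelves.
A packing using 7 shelves:
  shelf 1: 31 = 31
  shelf 2: 27 + 6 = 33
  shelf 3: 27 = 27
  shelf 4: 24 + 11 = 35
  shelf 5: 19 + 15 = 34
  shelf 6: 14 + 12 = 26
  shelf 7: 10 + 10 = 20
No arrangement into 6 shelves stays within capacity, so 7 is optimal.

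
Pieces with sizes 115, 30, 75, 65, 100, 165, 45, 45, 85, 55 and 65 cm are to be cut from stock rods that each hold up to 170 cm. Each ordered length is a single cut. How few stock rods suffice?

Total = 165 + 115 + 100 + 85 + 75 + 65 + 65 + 55 + 45 + 45 + 30 = 845 cm.
Lower bound: ⌈845/170⌉ = 5 stock rods.
A packing using 6 stock rods:
  stock rod 1: 165 = 165
  stock rod 2: 115 + 55 = 170
  stock rod 3: 100 + 65 = 165
  stock rod 4: 85 + 75 = 160
  stock rod 5: 65 + 45 + 45 = 155
  stock rod 6: 30 = 30
No arrangement into 5 stock rods stays within capacity, so 6 is optimal.

6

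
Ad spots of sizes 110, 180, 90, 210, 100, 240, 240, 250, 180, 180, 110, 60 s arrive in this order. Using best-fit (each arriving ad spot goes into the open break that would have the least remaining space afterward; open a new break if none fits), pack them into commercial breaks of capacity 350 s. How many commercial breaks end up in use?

  110 → break 1 (new)  [load 110/350]
  180 → break 1  [load 290/350]
  90 → break 2 (new)  [load 90/350]
  210 → break 2  [load 300/350]
  100 → break 3 (new)  [load 100/350]
  240 → break 3  [load 340/350]
  240 → break 4 (new)  [load 240/350]
  250 → break 5 (new)  [load 250/350]
  180 → break 6 (new)  [load 180/350]
  180 → break 7 (new)  [load 180/350]
  110 → break 4  [load 350/350]
  60 → break 1  [load 350/350]
7 commercial breaks opened.

7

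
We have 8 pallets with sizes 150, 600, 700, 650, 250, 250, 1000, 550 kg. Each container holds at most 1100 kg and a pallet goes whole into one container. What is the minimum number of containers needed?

5

Total = 1000 + 700 + 650 + 600 + 550 + 250 + 250 + 150 = 4150 kg.
Lower bound: ⌈4150/1100⌉ = 4 containers.
A packing using 5 containers:
  container 1: 1000 = 1000
  container 2: 700 + 250 + 150 = 1100
  container 3: 650 + 250 = 900
  container 4: 600 = 600
  container 5: 550 = 550
No arrangement into 4 containers stays within capacity, so 5 is optimal.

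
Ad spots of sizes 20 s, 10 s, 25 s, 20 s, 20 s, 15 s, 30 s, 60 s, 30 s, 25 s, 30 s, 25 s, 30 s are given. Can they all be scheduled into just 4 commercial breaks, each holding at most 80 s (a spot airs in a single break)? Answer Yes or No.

Total = 340 s; ⌈340/80⌉ = 5.
At least 5 commercial breaks are required, but only 4 are allowed.

No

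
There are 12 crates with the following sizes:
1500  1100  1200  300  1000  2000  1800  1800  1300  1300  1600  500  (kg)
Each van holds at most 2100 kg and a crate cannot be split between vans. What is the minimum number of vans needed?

Total = 2000 + 1800 + 1800 + 1600 + 1500 + 1300 + 1300 + 1200 + 1100 + 1000 + 500 + 300 = 15400 kg.
Lower bound: ⌈15400/2100⌉ = 8 vans.
Also, 9 crates each exceed 1050 kg, and no two of those can share a van, so at least 9 vans are needed.
A packing using 9 vans:
  van 1: 2000 = 2000
  van 2: 1800 + 300 = 2100
  van 3: 1800 = 1800
  van 4: 1600 + 500 = 2100
  van 5: 1500 = 1500
  van 6: 1300 = 1300
  van 7: 1300 = 1300
  van 8: 1200 = 1200
  van 9: 1100 + 1000 = 2100
This matches the lower bound, so 9 is optimal.

9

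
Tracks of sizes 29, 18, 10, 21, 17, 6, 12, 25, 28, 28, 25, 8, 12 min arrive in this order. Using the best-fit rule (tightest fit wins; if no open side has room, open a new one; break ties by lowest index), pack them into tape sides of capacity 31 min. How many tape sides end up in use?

  29 → side 1 (new)  [load 29/31]
  18 → side 2 (new)  [load 18/31]
  10 → side 2  [load 28/31]
  21 → side 3 (new)  [load 21/31]
  17 → side 4 (new)  [load 17/31]
  6 → side 3  [load 27/31]
  12 → side 4  [load 29/31]
  25 → side 5 (new)  [load 25/31]
  28 → side 6 (new)  [load 28/31]
  28 → side 7 (new)  [load 28/31]
  25 → side 8 (new)  [load 25/31]
  8 → side 9 (new)  [load 8/31]
  12 → side 9  [load 20/31]
9 tape sides opened.

9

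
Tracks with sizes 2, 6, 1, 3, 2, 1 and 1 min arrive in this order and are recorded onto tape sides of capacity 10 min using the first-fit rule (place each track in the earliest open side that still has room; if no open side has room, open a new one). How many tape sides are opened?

  2 → side 1 (new)  [load 2/10]
  6 → side 1  [load 8/10]
  1 → side 1  [load 9/10]
  3 → side 2 (new)  [load 3/10]
  2 → side 2  [load 5/10]
  1 → side 1  [load 10/10]
  1 → side 2  [load 6/10]
2 tape sides opened.

2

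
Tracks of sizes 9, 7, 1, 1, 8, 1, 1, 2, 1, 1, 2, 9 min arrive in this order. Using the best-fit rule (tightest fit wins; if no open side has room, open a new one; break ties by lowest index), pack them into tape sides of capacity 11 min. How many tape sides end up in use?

  9 → side 1 (new)  [load 9/11]
  7 → side 2 (new)  [load 7/11]
  1 → side 1  [load 10/11]
  1 → side 1  [load 11/11]
  8 → side 3 (new)  [load 8/11]
  1 → side 3  [load 9/11]
  1 → side 3  [load 10/11]
  2 → side 2  [load 9/11]
  1 → side 3  [load 11/11]
  1 → side 2  [load 10/11]
  2 → side 4 (new)  [load 2/11]
  9 → side 4  [load 11/11]
4 tape sides opened.

4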